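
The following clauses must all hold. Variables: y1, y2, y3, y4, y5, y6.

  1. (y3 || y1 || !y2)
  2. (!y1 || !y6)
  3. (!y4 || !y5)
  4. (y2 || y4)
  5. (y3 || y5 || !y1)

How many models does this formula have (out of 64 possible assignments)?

15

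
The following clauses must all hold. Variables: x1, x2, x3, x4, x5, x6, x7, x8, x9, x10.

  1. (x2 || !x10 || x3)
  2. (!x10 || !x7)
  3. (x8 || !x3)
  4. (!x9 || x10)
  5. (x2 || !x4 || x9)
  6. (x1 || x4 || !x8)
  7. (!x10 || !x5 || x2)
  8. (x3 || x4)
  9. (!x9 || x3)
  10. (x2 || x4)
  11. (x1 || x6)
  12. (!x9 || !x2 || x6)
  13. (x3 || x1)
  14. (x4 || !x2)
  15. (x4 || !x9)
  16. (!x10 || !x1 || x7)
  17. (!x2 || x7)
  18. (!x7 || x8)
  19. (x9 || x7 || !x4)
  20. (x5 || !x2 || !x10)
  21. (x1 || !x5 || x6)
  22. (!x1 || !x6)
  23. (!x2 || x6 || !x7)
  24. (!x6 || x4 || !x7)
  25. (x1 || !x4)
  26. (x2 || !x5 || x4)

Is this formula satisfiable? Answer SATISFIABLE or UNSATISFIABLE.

x2 = True:
  propagation gives x4=True, x7=True, x10=False, x9=False; an empty clause results — contradiction.
x2 = False:
  propagation gives x4=True, x9=True, x10=True, x3=True; an empty clause results — contradiction.
Every branch closes, so no satisfying assignment exists.

UNSATISFIABLE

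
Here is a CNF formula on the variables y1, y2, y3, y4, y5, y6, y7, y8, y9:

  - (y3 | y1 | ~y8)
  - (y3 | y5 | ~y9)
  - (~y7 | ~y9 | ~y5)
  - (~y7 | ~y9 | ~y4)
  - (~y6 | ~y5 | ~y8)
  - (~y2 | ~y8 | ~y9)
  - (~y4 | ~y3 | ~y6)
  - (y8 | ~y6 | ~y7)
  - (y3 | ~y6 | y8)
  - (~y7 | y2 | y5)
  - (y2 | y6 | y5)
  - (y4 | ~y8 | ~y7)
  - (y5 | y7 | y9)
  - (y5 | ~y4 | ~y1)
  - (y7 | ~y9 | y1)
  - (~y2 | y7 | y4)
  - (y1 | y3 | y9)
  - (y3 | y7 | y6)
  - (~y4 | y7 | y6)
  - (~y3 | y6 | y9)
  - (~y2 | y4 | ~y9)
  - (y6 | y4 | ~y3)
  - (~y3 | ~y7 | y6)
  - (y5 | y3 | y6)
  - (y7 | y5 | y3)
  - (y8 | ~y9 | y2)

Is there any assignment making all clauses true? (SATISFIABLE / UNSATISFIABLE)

Set y1 = True and propagate.
Set y2 = False and propagate.
Branch on y3: take y3 = False.
For the remaining variables, y4 = True, y5 = True, y6 = False, y7 = True, y8 = True, y9 = False works.
So y1 = True  y2 = False  y3 = False  y4 = True  y5 = True  y6 = False  y7 = True  y8 = True  y9 = False is a satisfying assignment.

SATISFIABLE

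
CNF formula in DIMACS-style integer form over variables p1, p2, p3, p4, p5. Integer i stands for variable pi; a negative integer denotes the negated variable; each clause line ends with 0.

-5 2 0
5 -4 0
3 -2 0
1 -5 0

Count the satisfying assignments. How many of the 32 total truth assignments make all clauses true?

8

Split on p5, then p2.
  p5=T, p2=T: remaining (p1,p3,p4) ∈ {(T,T,F); (T,T,T)} — 2.
  p5=T, p2=F: a clause becomes empty — 0.
  p5=F, p2=T: remaining (p1,p3,p4) ∈ {(F,T,F); (T,T,F)} — 2.
  p5=F, p2=F: remaining (p1,p3,p4) ∈ {(F,F,F); (F,T,F); (T,F,F); (T,T,F)} — 4.
Total: 2 + 0 + 2 + 4 = 8.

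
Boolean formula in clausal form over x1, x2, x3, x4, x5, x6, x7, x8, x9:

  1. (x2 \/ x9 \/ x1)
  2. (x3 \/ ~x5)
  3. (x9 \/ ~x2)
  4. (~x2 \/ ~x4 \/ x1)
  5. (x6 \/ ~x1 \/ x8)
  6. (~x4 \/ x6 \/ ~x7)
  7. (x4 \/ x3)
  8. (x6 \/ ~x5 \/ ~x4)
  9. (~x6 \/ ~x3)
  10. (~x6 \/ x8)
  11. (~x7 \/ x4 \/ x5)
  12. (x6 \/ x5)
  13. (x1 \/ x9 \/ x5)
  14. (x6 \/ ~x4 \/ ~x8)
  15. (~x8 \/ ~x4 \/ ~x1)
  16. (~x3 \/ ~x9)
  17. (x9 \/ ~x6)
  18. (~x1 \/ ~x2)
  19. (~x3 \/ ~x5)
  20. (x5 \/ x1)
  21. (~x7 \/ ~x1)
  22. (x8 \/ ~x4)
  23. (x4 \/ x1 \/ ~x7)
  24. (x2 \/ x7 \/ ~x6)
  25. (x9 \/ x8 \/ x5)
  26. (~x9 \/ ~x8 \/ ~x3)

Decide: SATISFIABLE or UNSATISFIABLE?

x1 = True:
  propagation gives x2=False, x7=False, x6=False, x8=True; an empty clause results — contradiction.
x1 = False:
  propagation gives x5=True, x3=True; an empty clause results — contradiction.
Every branch closes, so no satisfying assignment exists.

UNSATISFIABLE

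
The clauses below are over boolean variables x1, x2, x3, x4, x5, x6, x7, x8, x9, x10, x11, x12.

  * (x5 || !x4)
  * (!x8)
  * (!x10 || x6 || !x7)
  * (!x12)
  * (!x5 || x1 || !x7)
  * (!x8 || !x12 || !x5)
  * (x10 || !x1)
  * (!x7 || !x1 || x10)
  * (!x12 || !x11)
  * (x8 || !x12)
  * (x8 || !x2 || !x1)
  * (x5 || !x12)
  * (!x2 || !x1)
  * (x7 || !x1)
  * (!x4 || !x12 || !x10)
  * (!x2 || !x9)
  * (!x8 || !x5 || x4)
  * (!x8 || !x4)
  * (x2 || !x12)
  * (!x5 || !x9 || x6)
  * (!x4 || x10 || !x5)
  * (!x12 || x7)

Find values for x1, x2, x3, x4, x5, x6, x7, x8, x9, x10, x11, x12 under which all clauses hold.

The clause (!x8) is unit: x8 must be False.
Unit propagation: (!x12) forces x12 = False.
x4 occurs only negated in the remaining clauses — set x4 = False.
Pure literal: x9 appears only negated; assign x9 = False.
Try x1 = False.
Branch on x5: take x5 = False.
For the remaining variables, x2 = True, x3 = False, x6 = False, x7 = False, x10 = False, x11 = True works.

x1 = 0, x2 = 1, x3 = 0, x4 = 0, x5 = 0, x6 = 0, x7 = 0, x8 = 0, x9 = 0, x10 = 0, x11 = 1, x12 = 0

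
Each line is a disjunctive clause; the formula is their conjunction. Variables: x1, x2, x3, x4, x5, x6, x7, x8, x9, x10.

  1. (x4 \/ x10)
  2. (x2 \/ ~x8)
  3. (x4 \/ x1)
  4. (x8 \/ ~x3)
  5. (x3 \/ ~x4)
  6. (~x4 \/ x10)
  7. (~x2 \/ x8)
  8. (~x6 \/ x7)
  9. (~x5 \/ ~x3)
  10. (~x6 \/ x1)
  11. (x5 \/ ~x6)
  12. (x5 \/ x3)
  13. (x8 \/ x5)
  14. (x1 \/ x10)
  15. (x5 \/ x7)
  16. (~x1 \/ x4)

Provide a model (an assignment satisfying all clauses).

x6 occurs only negated in the remaining clauses — set x6 = False.
Pure literal: x7 appears only positively; assign x7 = True.
Set x1 = False and propagate.
  then x4 is forced to True.
  then x3 is forced to True.
  then x8 is forced to True.
  then x2 is forced to True.
  then x10 is forced to True.
  then x5 is forced to False.
x9 is now unconstrained; take x9 = True.
Every clause has at least one true literal under this assignment.

x1=F  x2=T  x3=T  x4=T  x5=F  x6=F  x7=T  x8=T  x9=T  x10=T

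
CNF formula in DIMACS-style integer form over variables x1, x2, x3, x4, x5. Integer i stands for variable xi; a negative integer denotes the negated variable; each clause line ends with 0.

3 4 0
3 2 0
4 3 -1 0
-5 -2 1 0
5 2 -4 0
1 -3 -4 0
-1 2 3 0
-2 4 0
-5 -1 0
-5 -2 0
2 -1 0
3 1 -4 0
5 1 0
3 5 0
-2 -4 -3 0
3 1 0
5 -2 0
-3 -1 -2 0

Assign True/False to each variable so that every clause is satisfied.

Set x1 = False and propagate.
  then x5 is forced to True.
  then x2 is forced to False.
  then x3 is forced to True.
  then x4 is forced to False.
Every clause has at least one true literal under this assignment.

x1 = False, x2 = False, x3 = True, x4 = False, x5 = True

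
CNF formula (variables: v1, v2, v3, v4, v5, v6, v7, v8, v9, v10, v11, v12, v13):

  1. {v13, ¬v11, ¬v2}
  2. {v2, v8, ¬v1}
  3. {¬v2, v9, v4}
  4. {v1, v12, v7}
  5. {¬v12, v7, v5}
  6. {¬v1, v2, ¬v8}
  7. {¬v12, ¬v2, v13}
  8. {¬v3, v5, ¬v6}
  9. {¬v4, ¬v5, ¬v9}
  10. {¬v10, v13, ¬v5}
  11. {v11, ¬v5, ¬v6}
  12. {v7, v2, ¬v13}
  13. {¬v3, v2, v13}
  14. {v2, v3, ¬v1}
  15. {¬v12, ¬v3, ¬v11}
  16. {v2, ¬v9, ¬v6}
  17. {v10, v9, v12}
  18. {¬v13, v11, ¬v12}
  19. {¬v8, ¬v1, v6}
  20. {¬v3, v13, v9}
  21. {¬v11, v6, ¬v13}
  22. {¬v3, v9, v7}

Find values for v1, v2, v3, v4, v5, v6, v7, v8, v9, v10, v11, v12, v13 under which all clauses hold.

v1=False, v2=False, v3=False, v4=False, v5=False, v6=True, v7=True, v8=False, v9=False, v10=False, v11=True, v12=True, v13=False

Check each clause:
  1. {¬v2, v13, ¬v11} — ¬v2 is true.
  2. {v8, v2, ¬v1} — ¬v1 is true.
  3. {v9, v4, ¬v2} — ¬v2 is true.
  4. {v12, v7, v1} — v12 is true.
  5. {¬v12, v7, v5} — v7 is true.
  6. {¬v1, v2, ¬v8} — ¬v8 is true.
  7. {¬v12, v13, ¬v2} — ¬v2 is true.
  8. {v5, ¬v3, ¬v6} — ¬v3 is true.
  9. {¬v5, ¬v9, ¬v4} — ¬v5 is true.
  10. {v13, ¬v10, ¬v5} — ¬v5 is true.
  11. {¬v5, v11, ¬v6} — v11 is true.
  12. {¬v13, v7, v2} — ¬v13 is true.
  13. {v13, v2, ¬v3} — ¬v3 is true.
  14. {¬v1, v2, v3} — ¬v1 is true.
  15. {¬v12, ¬v3, ¬v11} — ¬v3 is true.
  16. {¬v6, v2, ¬v9} — ¬v9 is true.
  17. {v10, v9, v12} — v12 is true.
  18. {v11, ¬v12, ¬v13} — v11 is true.
  19. {v6, ¬v8, ¬v1} — ¬v8 is true.
  20. {v9, v13, ¬v3} — ¬v3 is true.
  21. {v6, ¬v13, ¬v11} — ¬v13 is true.
  22. {v7, ¬v3, v9} — ¬v3 is true.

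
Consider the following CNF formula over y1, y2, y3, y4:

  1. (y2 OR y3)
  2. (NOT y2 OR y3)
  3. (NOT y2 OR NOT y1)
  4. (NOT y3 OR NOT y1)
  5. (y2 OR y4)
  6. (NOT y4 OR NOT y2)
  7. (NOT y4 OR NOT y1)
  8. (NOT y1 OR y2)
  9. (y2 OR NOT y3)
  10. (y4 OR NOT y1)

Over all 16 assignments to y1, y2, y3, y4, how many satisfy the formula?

Satisfying assignments:
  y1=0 y2=1 y3=1 y4=0
That's 1 in total.

1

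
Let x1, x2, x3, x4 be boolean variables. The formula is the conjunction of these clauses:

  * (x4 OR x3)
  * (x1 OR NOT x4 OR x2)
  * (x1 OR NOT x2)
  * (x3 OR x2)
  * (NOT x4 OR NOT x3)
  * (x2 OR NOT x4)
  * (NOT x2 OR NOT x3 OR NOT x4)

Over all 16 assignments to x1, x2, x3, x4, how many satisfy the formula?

Satisfying assignments:
  x1=0 x2=0 x3=1 x4=0
  x1=1 x2=0 x3=1 x4=0
  x1=1 x2=1 x3=0 x4=1
  x1=1 x2=1 x3=1 x4=0
Count: 4.

4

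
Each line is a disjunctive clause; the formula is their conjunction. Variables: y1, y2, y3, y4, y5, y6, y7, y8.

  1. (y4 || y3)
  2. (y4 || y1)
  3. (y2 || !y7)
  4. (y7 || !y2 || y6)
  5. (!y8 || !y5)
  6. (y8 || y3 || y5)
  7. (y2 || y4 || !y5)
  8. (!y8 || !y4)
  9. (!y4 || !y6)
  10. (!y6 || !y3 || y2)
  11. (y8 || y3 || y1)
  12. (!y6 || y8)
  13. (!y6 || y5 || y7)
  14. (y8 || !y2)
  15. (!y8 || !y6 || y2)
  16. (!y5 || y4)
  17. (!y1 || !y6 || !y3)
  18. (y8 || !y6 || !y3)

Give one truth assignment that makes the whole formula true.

Branch on y1: take y1 = True.
Branch on y2: take y2 = False.
  then y7 is forced to False.
Branch on y3: take y3 = True.
  then y6 is forced to False.
For the remaining variables, y4 = False, y5 = False, y8 = False works.
Check each clause:
  1. (y3 || y4) — y3 is true.
  2. (y1 || y4) — y1 is true.
  3. (!y7 || y2) — !y7 is true.
  4. (y7 || y6 || !y2) — !y2 is true.
  5. (!y5 || !y8) — !y8 is true.
  6. (y5 || y3 || y8) — y3 is true.
  7. (y2 || !y5 || y4) — !y5 is true.
  8. (!y4 || !y8) — !y8 is true.
  9. (!y6 || !y4) — !y6 is true.
  10. (!y3 || !y6 || y2) — !y6 is true.
  11. (y3 || y1 || y8) — y1 is true.
  12. (y8 || !y6) — !y6 is true.
  13. (y7 || y5 || !y6) — !y6 is true.
  14. (y8 || !y2) — !y2 is true.
  15. (y2 || !y6 || !y8) — !y8 is true.
  16. (!y5 || y4) — !y5 is true.
  17. (!y6 || !y1 || !y3) — !y6 is true.
  18. (!y3 || !y6 || y8) — !y6 is true.

y1=True, y2=False, y3=True, y4=False, y5=False, y6=False, y7=False, y8=False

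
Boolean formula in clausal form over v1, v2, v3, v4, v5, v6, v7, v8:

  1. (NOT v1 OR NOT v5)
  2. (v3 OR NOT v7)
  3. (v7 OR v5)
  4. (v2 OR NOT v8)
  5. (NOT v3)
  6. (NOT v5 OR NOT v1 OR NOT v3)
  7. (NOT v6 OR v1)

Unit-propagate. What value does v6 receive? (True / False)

False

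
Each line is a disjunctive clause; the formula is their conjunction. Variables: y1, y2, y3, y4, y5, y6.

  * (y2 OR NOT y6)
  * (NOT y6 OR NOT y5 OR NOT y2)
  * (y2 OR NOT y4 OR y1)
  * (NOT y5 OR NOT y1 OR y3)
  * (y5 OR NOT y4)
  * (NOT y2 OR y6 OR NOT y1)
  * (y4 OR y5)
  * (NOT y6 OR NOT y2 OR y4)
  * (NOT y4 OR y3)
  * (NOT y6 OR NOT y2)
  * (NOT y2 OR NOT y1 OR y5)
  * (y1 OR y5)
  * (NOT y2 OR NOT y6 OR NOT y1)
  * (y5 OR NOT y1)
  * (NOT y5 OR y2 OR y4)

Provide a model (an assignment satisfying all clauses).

Branch on y1: take y1 = False.
  then y5 is forced to True.
Try y2 = True.
  then y6 is forced to False.
For the remaining variables, y3 = False, y4 = False works.
Every clause has at least one true literal under this assignment.

y1 = False, y2 = True, y3 = False, y4 = False, y5 = True, y6 = False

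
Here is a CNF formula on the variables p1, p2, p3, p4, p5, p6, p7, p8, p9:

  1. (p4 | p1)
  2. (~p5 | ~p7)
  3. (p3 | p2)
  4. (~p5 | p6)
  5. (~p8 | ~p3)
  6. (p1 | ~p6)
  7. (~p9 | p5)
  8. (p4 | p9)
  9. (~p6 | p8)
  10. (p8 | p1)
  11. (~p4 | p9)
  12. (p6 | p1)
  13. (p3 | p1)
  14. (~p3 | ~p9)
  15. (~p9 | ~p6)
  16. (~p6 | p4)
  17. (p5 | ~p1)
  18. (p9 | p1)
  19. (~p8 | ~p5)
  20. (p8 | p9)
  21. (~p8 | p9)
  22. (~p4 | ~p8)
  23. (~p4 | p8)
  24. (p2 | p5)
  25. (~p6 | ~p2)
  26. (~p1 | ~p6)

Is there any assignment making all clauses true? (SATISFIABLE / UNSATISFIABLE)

UNSATISFIABLE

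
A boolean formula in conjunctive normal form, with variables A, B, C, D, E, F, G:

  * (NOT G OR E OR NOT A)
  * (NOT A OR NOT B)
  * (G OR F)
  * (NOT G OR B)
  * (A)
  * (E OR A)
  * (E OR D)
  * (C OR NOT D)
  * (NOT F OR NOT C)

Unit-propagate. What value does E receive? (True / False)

True

(A) is a unit clause: A = True.
(NOT A OR NOT B): since A = True, the clause reduces to (NOT B). B = False.
From (B OR NOT G) and B = False: G = False.
(G OR F) with G = False leaves only F, so F = True.
(NOT C OR NOT F): since F = True, the clause reduces to (NOT C). C = False.
In (C OR NOT D), C is now false; NOT D must hold, so D = False.
From (D OR E) and D = False: E = True.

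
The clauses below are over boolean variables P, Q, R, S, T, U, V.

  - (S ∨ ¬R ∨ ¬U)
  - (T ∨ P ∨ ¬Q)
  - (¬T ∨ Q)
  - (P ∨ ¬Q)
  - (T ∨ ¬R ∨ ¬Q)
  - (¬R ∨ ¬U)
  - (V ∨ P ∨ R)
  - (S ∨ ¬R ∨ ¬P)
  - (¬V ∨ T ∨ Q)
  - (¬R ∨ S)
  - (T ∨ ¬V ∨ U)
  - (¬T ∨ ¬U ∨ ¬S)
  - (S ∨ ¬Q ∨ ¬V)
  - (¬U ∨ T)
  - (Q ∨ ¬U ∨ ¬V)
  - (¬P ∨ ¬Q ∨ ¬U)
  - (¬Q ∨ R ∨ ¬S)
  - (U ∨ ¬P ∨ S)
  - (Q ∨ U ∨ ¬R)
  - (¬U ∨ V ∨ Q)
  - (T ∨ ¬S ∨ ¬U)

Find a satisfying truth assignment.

Try P = True.
Set Q = True and propagate.
  then U is forced to False.
  then S is forced to True.
  then R is forced to True.
  then T is forced to True.
V is now unconstrained; take V = False.
Every clause has at least one true literal under this assignment.

P=True, Q=True, R=True, S=True, T=True, U=False, V=False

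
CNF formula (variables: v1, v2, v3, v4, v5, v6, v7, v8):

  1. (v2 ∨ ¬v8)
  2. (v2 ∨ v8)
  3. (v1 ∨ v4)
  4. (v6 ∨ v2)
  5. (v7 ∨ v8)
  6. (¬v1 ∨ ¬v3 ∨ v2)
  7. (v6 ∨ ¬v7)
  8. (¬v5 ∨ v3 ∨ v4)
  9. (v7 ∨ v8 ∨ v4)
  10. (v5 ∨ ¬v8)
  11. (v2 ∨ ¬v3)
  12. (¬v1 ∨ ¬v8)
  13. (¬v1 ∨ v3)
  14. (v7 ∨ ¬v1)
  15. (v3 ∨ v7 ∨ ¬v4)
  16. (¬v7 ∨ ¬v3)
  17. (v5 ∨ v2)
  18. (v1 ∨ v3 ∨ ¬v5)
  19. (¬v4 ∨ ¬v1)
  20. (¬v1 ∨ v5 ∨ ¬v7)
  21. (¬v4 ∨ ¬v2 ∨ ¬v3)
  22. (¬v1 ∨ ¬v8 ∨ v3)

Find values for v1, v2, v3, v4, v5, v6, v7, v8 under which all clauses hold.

Pure literal: v6 appears only positively; assign v6 = True.
Branch on v1: take v1 = False.
  then v4 is forced to True.
Branch on v2: take v2 = True.
  then v3 is forced to False.
  then v7 is forced to True.
  then v5 is forced to False.
  then v8 is forced to False.

v1 = False, v2 = True, v3 = False, v4 = True, v5 = False, v6 = True, v7 = True, v8 = False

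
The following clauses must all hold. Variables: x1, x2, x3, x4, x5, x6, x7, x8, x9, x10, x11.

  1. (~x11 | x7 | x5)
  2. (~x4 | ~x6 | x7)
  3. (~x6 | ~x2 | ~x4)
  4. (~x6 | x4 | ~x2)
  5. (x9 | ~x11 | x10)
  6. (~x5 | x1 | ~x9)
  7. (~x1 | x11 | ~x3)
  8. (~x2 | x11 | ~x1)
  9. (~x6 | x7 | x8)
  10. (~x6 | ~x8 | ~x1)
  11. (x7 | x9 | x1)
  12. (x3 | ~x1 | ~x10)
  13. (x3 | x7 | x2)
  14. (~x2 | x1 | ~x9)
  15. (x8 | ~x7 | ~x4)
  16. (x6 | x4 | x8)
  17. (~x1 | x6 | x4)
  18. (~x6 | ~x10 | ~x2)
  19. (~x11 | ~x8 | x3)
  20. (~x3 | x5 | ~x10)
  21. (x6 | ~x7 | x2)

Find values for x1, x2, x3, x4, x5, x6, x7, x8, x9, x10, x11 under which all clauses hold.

x1=True, x2=False, x3=False, x4=False, x5=False, x6=True, x7=True, x8=False, x9=True, x10=False, x11=False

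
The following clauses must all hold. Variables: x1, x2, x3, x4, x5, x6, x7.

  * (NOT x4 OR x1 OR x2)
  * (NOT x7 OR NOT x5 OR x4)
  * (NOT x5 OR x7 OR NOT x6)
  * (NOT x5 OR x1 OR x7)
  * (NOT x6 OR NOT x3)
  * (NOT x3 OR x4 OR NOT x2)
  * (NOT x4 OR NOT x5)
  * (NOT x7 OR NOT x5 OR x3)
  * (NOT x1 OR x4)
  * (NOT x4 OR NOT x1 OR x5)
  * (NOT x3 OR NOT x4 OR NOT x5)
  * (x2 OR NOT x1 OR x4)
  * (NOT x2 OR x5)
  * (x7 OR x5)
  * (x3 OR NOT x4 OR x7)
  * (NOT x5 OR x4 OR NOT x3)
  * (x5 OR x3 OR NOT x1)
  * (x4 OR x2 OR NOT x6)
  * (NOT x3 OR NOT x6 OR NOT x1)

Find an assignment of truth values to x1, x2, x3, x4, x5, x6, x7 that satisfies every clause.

x1 = 0, x2 = 0, x3 = 0, x4 = 0, x5 = 0, x6 = 0, x7 = 1

x6 occurs only negated in the remaining clauses — set x6 = False.
Branch on x1: take x1 = False.
For the remaining variables, x2 = False, x3 = False, x4 = False, x5 = False, x7 = True works.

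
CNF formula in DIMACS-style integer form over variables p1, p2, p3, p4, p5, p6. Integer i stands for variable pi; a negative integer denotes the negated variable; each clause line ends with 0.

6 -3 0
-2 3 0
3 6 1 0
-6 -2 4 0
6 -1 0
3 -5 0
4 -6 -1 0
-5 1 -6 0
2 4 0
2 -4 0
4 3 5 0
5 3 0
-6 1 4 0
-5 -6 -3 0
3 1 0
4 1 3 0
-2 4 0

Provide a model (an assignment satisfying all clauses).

p1 = F, p2 = T, p3 = T, p4 = T, p5 = F, p6 = T

Check each clause:
  1. (!p3 || p6) — p6 is true.
  2. (!p2 || p3) — p3 is true.
  3. (p3 || p1 || p6) — p3 is true.
  4. (!p6 || p4 || !p2) — p4 is true.
  5. (p6 || !p1) — !p1 is true.
  6. (p3 || !p5) — p3 is true.
  7. (!p1 || p4 || !p6) — p4 is true.
  8. (!p5 || p1 || !p6) — !p5 is true.
  9. (p2 || p4) — p2 is true.
  10. (p2 || !p4) — p2 is true.
  11. (p5 || p4 || p3) — p3 is true.
  12. (p3 || p5) — p3 is true.
  13. (p1 || p4 || !p6) — p4 is true.
  14. (!p5 || !p3 || !p6) — !p5 is true.
  15. (p1 || p3) — p3 is true.
  16. (p3 || p1 || p4) — p3 is true.
  17. (p4 || !p2) — p4 is true.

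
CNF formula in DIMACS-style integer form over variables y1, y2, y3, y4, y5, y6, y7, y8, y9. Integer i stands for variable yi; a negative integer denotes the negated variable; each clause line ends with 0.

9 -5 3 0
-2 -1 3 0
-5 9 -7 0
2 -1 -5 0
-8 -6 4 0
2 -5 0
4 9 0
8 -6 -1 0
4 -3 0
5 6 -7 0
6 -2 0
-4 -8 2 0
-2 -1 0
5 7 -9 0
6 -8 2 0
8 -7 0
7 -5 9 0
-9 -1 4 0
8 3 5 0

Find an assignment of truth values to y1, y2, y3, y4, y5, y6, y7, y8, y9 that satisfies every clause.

y1 = F, y2 = T, y3 = F, y4 = T, y5 = T, y6 = T, y7 = F, y8 = F, y9 = T

y1 occurs only negated in the remaining clauses — set y1 = False.
Try y2 = True.
  then y6 is forced to True.
Set y3 = False and propagate.
Branch on y4: take y4 = True.
For the remaining variables, y5 = True, y7 = False, y8 = False, y9 = True works.
Every clause has at least one true literal under this assignment.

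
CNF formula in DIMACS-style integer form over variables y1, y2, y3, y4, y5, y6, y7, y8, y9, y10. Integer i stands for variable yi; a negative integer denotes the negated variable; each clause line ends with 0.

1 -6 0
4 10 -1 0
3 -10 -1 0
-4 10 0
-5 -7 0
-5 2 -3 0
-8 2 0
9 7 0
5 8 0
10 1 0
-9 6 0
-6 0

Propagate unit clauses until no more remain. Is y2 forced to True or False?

True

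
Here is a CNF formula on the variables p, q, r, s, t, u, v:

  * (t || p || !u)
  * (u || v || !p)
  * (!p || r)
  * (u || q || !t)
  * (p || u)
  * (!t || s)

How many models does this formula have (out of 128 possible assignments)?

25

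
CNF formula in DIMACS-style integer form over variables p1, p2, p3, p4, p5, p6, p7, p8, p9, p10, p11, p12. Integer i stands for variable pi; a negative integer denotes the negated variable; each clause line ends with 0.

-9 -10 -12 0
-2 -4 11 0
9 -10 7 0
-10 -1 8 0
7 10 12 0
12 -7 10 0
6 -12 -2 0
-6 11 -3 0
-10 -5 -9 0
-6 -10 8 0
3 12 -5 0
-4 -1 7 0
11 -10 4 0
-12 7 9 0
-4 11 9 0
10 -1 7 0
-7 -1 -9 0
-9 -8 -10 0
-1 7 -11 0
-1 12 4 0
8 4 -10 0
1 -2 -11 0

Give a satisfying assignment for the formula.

p1 = False, p2 = False, p3 = False, p4 = True, p5 = False, p6 = True, p7 = True, p8 = True, p9 = True, p10 = False, p11 = False, p12 = True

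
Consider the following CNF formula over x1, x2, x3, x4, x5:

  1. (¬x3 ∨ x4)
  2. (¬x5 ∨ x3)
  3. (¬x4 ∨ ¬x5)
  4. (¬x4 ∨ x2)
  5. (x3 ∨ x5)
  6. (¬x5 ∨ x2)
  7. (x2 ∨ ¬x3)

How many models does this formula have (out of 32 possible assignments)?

2

The models are:
  x1=F x2=T x3=T x4=T x5=F
  x1=T x2=T x3=T x4=T x5=F
That's 2 in total.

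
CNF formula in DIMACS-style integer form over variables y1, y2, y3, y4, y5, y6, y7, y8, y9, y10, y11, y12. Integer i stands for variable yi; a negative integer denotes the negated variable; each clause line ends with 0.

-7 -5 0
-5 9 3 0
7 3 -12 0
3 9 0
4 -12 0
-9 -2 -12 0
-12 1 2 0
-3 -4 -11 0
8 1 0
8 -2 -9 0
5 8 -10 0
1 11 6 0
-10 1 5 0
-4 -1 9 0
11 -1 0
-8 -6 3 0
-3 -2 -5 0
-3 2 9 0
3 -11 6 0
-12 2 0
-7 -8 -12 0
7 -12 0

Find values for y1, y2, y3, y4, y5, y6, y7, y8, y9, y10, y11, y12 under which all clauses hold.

y1 = True, y2 = False, y3 = True, y4 = False, y5 = False, y6 = True, y7 = False, y8 = True, y9 = True, y10 = True, y11 = True, y12 = False

Check each clause:
  1. (NOT y7 OR NOT y5) — NOT y7 is true.
  2. (y3 OR y9 OR NOT y5) — y3 is true.
  3. (y3 OR NOT y12 OR y7) — y3 is true.
  4. (y3 OR y9) — y9 is true.
  5. (NOT y12 OR y4) — NOT y12 is true.
  6. (NOT y12 OR NOT y2 OR NOT y9) — NOT y12 is true.
  7. (y1 OR NOT y12 OR y2) — y1 is true.
  8. (NOT y11 OR NOT y4 OR NOT y3) — NOT y4 is true.
  9. (y1 OR y8) — y8 is true.
  10. (NOT y2 OR y8 OR NOT y9) — y8 is true.
  11. (y8 OR NOT y10 OR y5) — y8 is true.
  12. (y11 OR y6 OR y1) — y1 is true.
  13. (NOT y10 OR y1 OR y5) — y1 is true.
  14. (NOT y1 OR y9 OR NOT y4) — y9 is true.
  15. (y11 OR NOT y1) — y11 is true.
  16. (NOT y8 OR y3 OR NOT y6) — y3 is true.
  17. (NOT y3 OR NOT y5 OR NOT y2) — NOT y5 is true.
  18. (y9 OR NOT y3 OR y2) — y9 is true.
  19. (NOT y11 OR y6 OR y3) — y3 is true.
  20. (y2 OR NOT y12) — NOT y12 is true.
  21. (NOT y12 OR NOT y8 OR NOT y7) — NOT y7 is true.
  22. (NOT y12 OR y7) — NOT y12 is true.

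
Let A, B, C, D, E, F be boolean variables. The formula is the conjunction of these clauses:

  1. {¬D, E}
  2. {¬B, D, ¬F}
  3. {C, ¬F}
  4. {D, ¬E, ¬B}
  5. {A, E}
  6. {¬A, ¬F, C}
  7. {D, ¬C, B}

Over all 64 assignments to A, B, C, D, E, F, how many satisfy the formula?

17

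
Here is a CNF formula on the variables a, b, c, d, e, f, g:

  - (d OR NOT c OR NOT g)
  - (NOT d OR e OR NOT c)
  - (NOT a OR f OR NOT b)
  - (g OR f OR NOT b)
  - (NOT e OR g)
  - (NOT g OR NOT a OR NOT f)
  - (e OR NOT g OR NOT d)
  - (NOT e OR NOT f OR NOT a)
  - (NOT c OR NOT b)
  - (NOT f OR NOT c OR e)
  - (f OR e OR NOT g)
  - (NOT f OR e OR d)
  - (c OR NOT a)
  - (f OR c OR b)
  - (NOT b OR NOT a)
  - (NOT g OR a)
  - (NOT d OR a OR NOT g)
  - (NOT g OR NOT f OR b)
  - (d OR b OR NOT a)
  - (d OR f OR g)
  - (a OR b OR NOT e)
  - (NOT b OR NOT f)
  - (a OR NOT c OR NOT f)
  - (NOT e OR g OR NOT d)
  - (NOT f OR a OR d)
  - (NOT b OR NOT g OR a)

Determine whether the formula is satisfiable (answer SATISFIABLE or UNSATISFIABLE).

Branch on a: take a = False.
  then g is forced to False.
  then e is forced to False.
Try b = False.
Try c = False.
  then f is forced to True.
  then d is forced to True.
Every clause has at least one true literal under this assignment.
So a=0, b=0, c=0, d=1, e=0, f=1, g=0 is a satisfying assignment.

SATISFIABLE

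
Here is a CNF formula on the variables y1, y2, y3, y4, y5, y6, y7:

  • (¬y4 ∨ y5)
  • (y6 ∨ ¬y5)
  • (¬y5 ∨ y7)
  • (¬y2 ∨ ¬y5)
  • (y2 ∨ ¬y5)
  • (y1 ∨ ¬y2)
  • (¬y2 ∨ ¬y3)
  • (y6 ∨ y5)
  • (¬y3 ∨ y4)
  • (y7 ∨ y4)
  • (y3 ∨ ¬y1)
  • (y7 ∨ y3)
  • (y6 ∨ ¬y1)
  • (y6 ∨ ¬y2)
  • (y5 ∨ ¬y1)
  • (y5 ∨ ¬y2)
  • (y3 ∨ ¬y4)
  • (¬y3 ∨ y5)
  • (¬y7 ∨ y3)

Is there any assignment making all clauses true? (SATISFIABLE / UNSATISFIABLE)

UNSATISFIABLE

y5 = True:
  propagation gives y6=True, y7=True, y2=False; an empty clause results — contradiction.
y5 = False:
  propagation gives y4=False, y6=True, y3=False, y7=True; an empty clause results — contradiction.
Every branch closes, so no satisfying assignment exists.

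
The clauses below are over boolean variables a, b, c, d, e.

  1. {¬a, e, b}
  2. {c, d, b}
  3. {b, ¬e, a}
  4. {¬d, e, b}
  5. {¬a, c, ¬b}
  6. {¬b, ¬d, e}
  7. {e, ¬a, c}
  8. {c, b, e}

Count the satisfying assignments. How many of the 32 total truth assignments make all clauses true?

13

Split on b, then e.
  b=1, e=1: d free; 3 ways for (a,c) × 2^1 = 6.
  b=1, e=0: remaining (a,c,d) ∈ {(0,0,0); (0,1,0); (1,1,0)} — 3.
  b=0, e=1: remaining (a,c,d) ∈ {(1,0,1); (1,1,0); (1,1,1)} — 3.
  b=0, e=0: remaining (a,c,d) ∈ {(0,1,0)} — 1.
Total: 6 + 3 + 3 + 1 = 13.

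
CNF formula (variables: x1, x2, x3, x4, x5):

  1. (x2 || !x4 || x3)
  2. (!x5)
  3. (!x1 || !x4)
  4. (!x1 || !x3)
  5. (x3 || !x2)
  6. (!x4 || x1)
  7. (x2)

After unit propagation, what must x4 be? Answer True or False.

(!x5) stands alone — x5 = False.
(x2) stands alone — x2 = True.
(x3 || !x2) with x2 = True leaves only x3, so x3 = True.
(!x3 || !x1): since x3 = True, the clause reduces to (!x1). x1 = False.
In (!x4 || x1), x1 is now false; !x4 must hold, so x4 = False.

False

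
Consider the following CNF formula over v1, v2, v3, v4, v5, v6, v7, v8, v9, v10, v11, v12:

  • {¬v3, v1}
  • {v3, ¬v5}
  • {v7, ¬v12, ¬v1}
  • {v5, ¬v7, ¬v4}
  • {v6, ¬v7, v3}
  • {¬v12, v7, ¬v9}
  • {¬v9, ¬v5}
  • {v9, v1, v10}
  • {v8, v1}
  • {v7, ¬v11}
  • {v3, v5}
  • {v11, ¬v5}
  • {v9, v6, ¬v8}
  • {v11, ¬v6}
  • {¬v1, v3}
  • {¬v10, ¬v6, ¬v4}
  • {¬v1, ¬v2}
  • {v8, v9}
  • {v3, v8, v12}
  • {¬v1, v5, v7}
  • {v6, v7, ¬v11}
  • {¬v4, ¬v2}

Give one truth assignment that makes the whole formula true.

v1=T, v2=F, v3=T, v4=F, v5=F, v6=T, v7=T, v8=F, v9=T, v10=F, v11=T, v12=T

Check each clause:
  1. {¬v3, v1} — v1 is true.
  2. {v3, ¬v5} — v3 is true.
  3. {v7, ¬v12, ¬v1} — v7 is true.
  4. {¬v7, ¬v4, v5} — ¬v4 is true.
  5. {v3, ¬v7, v6} — v3 is true.
  6. {¬v12, ¬v9, v7} — v7 is true.
  7. {¬v5, ¬v9} — ¬v5 is true.
  8. {v1, v9, v10} — v1 is true.
  9. {v1, v8} — v1 is true.
  10. {¬v11, v7} — v7 is true.
  11. {v3, v5} — v3 is true.
  12. {v11, ¬v5} — v11 is true.
  13. {¬v8, v9, v6} — ¬v8 is true.
  14. {v11, ¬v6} — v11 is true.
  15. {¬v1, v3} — v3 is true.
  16. {¬v4, ¬v10, ¬v6} — ¬v4 is true.
  17. {¬v2, ¬v1} — ¬v2 is true.
  18. {v9, v8} — v9 is true.
  19. {v8, v12, v3} — v3 is true.
  20. {v7, v5, ¬v1} — v7 is true.
  21. {v7, ¬v11, v6} — v6 is true.
  22. {¬v2, ¬v4} — ¬v4 is true.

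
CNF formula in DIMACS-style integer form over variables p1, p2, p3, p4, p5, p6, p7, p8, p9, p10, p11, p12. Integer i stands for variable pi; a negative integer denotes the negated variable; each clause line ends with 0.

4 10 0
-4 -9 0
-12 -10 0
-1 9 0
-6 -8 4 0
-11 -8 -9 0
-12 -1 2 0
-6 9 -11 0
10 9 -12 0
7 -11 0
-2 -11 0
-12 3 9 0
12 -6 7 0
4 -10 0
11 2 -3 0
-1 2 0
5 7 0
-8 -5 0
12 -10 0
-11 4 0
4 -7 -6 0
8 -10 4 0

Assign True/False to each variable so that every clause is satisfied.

p1=F, p2=T, p3=T, p4=T, p5=F, p6=F, p7=T, p8=T, p9=F, p10=F, p11=F, p12=F

Pure literal: p1 appears only negated; assign p1 = False.
Pure literal: p6 appears only negated; assign p6 = False.
Set p2 = True and propagate.
  then p11 is forced to False.
Try p3 = True.
Branch on p4: take p4 = True.
  then p9 is forced to False.
The remaining clauses are satisfied by p5 = False, p7 = True, p8 = True, p10 = False, p12 = False.
Every clause has at least one true literal under this assignment.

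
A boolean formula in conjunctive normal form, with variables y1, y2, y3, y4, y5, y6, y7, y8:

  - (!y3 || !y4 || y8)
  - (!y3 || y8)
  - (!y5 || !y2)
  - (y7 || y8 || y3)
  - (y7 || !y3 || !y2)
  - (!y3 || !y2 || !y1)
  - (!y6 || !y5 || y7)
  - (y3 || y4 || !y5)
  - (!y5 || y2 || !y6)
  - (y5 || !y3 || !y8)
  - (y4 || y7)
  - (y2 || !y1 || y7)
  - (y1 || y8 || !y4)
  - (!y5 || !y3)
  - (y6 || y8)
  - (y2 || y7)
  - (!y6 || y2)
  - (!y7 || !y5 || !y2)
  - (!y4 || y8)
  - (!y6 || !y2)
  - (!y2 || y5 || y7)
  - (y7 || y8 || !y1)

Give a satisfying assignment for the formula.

y1 = F, y2 = F, y3 = F, y4 = T, y5 = F, y6 = F, y7 = T, y8 = T

Check each clause:
  1. (y8 || !y4 || !y3) — y8 is true.
  2. (y8 || !y3) — y8 is true.
  3. (!y2 || !y5) — !y5 is true.
  4. (y3 || y8 || y7) — y8 is true.
  5. (y7 || !y3 || !y2) — !y3 is true.
  6. (!y1 || !y2 || !y3) — !y3 is true.
  7. (y7 || !y5 || !y6) — !y6 is true.
  8. (y4 || !y5 || y3) — !y5 is true.
  9. (!y6 || y2 || !y5) — !y6 is true.
  10. (y5 || !y8 || !y3) — !y3 is true.
  11. (y7 || y4) — y4 is true.
  12. (y2 || y7 || !y1) — !y1 is true.
  13. (y8 || !y4 || y1) — y8 is true.
  14. (!y5 || !y3) — !y5 is true.
  15. (y8 || y6) — y8 is true.
  16. (y2 || y7) — y7 is true.
  17. (y2 || !y6) — !y6 is true.
  18. (!y2 || !y5 || !y7) — !y5 is true.
  19. (!y4 || y8) — y8 is true.
  20. (!y6 || !y2) — !y6 is true.
  21. (y7 || !y2 || y5) — !y2 is true.
  22. (y7 || !y1 || y8) — y8 is true.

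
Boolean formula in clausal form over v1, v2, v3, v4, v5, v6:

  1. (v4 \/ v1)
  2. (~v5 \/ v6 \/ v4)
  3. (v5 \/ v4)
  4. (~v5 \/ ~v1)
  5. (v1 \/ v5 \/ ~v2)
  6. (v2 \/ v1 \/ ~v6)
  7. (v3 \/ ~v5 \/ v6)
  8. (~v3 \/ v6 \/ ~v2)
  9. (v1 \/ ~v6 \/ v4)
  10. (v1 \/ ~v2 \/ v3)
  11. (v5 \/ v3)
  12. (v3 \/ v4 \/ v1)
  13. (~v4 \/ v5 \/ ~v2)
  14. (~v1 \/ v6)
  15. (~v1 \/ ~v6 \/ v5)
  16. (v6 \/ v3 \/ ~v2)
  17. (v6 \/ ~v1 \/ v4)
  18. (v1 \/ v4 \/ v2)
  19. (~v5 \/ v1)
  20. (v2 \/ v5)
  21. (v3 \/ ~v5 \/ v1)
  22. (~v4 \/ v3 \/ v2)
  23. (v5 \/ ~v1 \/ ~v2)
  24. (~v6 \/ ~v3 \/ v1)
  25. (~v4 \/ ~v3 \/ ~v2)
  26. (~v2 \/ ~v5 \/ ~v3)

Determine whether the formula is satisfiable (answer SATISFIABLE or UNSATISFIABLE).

UNSATISFIABLE

v1 = True:
  propagation gives v5=False, v4=True, v3=True, v2=False; an empty clause results — contradiction.
v1 = False:
  propagation gives v4=True, v5=False, v2=False; an empty clause results — contradiction.
Every branch closes, so no satisfying assignment exists.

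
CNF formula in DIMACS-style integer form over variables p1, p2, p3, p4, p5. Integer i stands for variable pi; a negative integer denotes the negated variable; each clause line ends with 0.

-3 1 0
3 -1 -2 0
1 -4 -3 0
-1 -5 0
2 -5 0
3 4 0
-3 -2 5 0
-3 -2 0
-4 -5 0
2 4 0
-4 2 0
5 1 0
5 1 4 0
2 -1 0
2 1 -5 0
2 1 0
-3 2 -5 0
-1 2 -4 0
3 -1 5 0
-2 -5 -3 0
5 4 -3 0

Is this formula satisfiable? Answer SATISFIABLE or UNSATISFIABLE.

p2 = True:
  propagation gives p3=False, p1=False, p4=True, p5=False; an empty clause results — contradiction.
p2 = False:
  propagation gives p5=False, p4=True; an empty clause results — contradiction.
Every branch closes, so no satisfying assignment exists.

UNSATISFIABLE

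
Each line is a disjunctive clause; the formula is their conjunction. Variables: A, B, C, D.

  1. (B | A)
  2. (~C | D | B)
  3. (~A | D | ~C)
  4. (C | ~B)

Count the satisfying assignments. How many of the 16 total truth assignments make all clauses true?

Satisfying assignments:
  A=F B=T C=T D=F
  A=F B=T C=T D=T
  A=T B=F C=F D=F
  A=T B=F C=F D=T
  A=T B=F C=T D=T
  A=T B=T C=T D=T
That's 6 in total.

6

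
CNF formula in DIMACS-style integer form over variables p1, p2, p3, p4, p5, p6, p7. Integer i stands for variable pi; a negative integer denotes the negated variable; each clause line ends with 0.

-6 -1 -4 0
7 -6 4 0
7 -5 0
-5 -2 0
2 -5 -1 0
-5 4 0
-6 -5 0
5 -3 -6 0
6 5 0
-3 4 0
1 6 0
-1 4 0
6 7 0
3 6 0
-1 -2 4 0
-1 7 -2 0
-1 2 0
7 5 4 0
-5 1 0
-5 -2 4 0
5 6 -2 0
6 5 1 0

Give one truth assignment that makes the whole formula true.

p1=F, p2=F, p3=F, p4=T, p5=F, p6=T, p7=T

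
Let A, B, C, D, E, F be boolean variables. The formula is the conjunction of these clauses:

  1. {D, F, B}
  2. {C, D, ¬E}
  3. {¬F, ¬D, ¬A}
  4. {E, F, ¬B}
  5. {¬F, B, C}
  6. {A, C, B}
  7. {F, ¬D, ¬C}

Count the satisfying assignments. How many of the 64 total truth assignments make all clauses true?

22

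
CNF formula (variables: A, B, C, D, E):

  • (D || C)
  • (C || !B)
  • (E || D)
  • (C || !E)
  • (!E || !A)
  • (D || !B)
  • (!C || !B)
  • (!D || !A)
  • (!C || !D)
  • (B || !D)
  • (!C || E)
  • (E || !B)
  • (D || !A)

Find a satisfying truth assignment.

A=F, B=F, C=T, D=F, E=T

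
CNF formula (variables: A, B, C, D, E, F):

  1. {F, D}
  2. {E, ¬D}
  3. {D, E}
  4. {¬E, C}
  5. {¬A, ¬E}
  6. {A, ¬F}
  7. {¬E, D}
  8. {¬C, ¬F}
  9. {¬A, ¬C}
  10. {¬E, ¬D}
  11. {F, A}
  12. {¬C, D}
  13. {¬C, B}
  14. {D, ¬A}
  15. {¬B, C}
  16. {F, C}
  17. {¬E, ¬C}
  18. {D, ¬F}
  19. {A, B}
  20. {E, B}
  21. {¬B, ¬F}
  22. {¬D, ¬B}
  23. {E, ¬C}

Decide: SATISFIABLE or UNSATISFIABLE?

C = True:
  propagation gives F=False, D=True, E=True; an empty clause results — contradiction.
C = False:
  propagation gives E=False, D=False; an empty clause results — contradiction.
Every branch closes, so no satisfying assignment exists.

UNSATISFIABLE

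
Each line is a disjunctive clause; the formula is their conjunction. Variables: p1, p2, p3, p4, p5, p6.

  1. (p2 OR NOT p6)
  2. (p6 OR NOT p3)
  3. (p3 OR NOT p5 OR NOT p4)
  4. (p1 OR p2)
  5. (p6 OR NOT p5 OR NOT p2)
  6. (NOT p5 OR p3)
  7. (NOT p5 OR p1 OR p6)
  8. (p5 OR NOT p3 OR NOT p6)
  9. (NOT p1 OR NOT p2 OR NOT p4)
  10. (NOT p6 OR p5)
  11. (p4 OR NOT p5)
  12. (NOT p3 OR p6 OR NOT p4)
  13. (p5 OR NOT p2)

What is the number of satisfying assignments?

Satisfying assignments:
  p1=0 p2=1 p3=1 p4=1 p5=1 p6=1
  p1=1 p2=0 p3=0 p4=0 p5=0 p6=0
  p1=1 p2=0 p3=0 p4=1 p5=0 p6=0
That's 3 in total.

3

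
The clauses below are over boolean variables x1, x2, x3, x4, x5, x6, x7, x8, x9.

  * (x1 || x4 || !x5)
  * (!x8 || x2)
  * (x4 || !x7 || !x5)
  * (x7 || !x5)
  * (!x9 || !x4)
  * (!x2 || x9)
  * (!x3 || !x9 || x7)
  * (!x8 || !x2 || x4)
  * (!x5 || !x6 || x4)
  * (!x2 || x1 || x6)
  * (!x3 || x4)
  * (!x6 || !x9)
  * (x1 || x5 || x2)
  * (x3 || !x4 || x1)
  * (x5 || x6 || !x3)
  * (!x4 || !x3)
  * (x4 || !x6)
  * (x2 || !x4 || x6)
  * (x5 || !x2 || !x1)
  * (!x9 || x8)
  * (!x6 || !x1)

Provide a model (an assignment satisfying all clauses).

x1=T, x2=F, x3=F, x4=F, x5=F, x6=F, x7=F, x8=F, x9=F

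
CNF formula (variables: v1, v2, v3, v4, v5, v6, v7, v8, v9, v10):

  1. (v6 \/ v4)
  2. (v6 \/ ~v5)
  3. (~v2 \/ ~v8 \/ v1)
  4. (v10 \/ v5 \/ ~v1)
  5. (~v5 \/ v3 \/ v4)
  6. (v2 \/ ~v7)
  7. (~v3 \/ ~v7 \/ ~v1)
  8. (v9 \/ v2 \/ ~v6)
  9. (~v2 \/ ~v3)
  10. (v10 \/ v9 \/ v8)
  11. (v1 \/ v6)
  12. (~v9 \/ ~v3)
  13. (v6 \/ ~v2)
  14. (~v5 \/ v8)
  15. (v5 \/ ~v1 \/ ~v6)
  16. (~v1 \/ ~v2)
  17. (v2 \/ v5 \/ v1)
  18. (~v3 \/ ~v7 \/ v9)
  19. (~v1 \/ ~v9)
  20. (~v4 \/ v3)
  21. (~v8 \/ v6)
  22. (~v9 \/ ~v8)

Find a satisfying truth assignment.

v1=True, v2=False, v3=True, v4=True, v5=False, v6=False, v7=False, v8=False, v9=False, v10=True

Pure literal: v7 appears only negated; assign v7 = False.
v10 occurs only positively in the remaining clauses — set v10 = True.
Set v1 = True and propagate.
  then v2 is forced to False.
  then v9 is forced to False.
  then v6 is forced to False.
  then v4 is forced to True.
  then v5 is forced to False.
  then v3 is forced to True.
  then v8 is forced to False.
Every clause has at least one true literal under this assignment.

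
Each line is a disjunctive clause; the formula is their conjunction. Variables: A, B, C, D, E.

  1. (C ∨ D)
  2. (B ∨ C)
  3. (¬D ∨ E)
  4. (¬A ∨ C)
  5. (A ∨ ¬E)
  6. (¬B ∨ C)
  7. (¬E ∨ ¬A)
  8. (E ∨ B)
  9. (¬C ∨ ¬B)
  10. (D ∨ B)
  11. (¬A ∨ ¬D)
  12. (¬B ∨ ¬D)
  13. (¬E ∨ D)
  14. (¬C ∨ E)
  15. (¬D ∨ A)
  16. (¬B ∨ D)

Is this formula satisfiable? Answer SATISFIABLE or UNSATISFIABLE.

D = True:
  propagation gives E=True, A=True; an empty clause results — contradiction.
D = False:
  propagation gives C=True, B=False; an empty clause results — contradiction.
Every branch closes, so no satisfying assignment exists.

UNSATISFIABLE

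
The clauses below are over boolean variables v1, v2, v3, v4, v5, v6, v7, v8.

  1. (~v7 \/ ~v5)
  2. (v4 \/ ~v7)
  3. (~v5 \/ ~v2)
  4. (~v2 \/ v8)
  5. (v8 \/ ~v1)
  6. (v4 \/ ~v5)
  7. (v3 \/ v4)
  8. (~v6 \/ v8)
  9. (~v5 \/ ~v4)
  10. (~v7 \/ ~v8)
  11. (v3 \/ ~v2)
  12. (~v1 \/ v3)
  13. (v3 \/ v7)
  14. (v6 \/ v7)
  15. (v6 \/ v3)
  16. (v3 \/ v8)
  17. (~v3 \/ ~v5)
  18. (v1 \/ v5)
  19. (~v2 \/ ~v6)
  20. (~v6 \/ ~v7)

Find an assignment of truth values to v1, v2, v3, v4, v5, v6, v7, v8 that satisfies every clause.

v1 = True, v2 = False, v3 = True, v4 = False, v5 = False, v6 = True, v7 = False, v8 = True

v2 occurs only negated in the remaining clauses — set v2 = False.
Set v1 = True and propagate.
  then v8 is forced to True.
  then v7 is forced to False.
  then v3 is forced to True.
  then v6 is forced to True.
  then v5 is forced to False.
v4 is now unconstrained; take v4 = False.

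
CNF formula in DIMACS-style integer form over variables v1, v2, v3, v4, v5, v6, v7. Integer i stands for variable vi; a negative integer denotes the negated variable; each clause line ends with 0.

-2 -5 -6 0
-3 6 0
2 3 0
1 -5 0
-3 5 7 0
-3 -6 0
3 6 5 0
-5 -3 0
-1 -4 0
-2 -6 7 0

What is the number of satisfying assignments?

5

Satisfying assignments:
  v1=0 v2=1 v3=0 v4=0 v5=0 v6=1 v7=1
  v1=0 v2=1 v3=0 v4=1 v5=0 v6=1 v7=1
  v1=1 v2=1 v3=0 v4=0 v5=0 v6=1 v7=1
  v1=1 v2=1 v3=0 v4=0 v5=1 v6=0 v7=0
  v1=1 v2=1 v3=0 v4=0 v5=1 v6=0 v7=1
Count: 5.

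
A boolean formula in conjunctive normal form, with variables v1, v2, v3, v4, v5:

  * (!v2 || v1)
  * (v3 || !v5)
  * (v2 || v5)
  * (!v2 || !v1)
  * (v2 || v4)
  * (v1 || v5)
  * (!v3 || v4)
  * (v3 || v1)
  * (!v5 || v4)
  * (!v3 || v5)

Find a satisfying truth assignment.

v4 occurs only positively in the remaining clauses — set v4 = True.
Set v1 = True and propagate.
  then v2 is forced to False.
  then v5 is forced to True.
  then v3 is forced to True.

v1 = True, v2 = False, v3 = True, v4 = True, v5 = True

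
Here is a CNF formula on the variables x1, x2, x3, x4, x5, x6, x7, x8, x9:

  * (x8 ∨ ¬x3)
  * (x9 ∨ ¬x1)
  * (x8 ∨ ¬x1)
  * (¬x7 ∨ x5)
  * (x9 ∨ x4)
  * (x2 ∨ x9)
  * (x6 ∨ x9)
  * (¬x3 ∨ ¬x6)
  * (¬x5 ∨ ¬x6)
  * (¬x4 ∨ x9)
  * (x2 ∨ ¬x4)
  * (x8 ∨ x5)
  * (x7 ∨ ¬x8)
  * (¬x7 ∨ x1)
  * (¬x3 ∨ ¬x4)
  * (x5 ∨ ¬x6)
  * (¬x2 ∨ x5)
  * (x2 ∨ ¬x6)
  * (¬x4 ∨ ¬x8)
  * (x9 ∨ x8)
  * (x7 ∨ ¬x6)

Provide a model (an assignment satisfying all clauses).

x1=0  x2=1  x3=0  x4=0  x5=1  x6=0  x7=0  x8=0  x9=1

Pure literal: x3 appears only negated; assign x3 = False.
x9 occurs only positively in the remaining clauses — set x9 = True.
Set x1 = False and propagate.
  then x7 is forced to False.
  then x8 is forced to False.
  then x5 is forced to True.
  then x6 is forced to False.
Branch on x2: take x2 = True.
x4 is now unconstrained; take x4 = False.
Every clause has at least one true literal under this assignment.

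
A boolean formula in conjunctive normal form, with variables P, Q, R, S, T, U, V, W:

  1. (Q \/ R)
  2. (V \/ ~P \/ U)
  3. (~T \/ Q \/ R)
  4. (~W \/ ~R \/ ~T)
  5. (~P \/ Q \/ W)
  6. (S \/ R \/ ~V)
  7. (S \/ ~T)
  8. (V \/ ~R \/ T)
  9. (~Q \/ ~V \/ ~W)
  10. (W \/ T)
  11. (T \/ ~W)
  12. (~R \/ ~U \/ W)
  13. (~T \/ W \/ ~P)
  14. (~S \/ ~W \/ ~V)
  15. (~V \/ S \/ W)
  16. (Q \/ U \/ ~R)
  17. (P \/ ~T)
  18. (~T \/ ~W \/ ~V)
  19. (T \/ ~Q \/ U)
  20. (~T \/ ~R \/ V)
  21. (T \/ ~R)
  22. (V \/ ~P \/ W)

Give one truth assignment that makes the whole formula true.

Try P = True.
For the remaining variables, Q = True, R = False, S = True, T = True, U = True, V = False, W = True works.

P = 1, Q = 1, R = 0, S = 1, T = 1, U = 1, V = 0, W = 1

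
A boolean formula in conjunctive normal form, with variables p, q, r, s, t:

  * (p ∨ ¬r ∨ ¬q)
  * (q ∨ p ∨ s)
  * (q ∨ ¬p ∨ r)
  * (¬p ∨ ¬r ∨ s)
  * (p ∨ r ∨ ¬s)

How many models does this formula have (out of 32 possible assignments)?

Split on p, then r.
  p=T, r=T: remaining (q,s,t) ∈ {(F,T,F); (F,T,T); (T,T,F); (T,T,T)} — 4.
  p=T, r=F: remaining (q,s,t) ∈ {(T,F,F); (T,F,T); (T,T,F); (T,T,T)} — 4.
  p=F, r=T: remaining (q,s,t) ∈ {(F,T,F); (F,T,T)} — 2.
  p=F, r=F: remaining (q,s,t) ∈ {(T,F,F); (T,F,T)} — 2.
Total: 4 + 4 + 2 + 2 = 12.

12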